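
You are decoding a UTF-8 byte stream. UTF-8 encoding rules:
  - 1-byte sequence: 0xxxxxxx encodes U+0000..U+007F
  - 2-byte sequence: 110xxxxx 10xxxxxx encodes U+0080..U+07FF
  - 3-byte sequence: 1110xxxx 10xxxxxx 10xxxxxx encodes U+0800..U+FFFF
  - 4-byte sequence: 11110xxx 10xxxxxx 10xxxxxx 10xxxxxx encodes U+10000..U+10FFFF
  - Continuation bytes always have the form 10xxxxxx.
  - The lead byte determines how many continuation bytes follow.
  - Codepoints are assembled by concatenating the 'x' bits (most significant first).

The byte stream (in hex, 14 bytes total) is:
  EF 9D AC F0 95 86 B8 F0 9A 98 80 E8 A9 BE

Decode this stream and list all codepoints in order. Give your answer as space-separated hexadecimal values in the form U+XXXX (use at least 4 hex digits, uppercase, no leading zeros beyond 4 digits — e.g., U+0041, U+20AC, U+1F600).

Answer: U+F76C U+151B8 U+1A600 U+8A7E

Derivation:
Byte[0]=EF: 3-byte lead, need 2 cont bytes. acc=0xF
Byte[1]=9D: continuation. acc=(acc<<6)|0x1D=0x3DD
Byte[2]=AC: continuation. acc=(acc<<6)|0x2C=0xF76C
Completed: cp=U+F76C (starts at byte 0)
Byte[3]=F0: 4-byte lead, need 3 cont bytes. acc=0x0
Byte[4]=95: continuation. acc=(acc<<6)|0x15=0x15
Byte[5]=86: continuation. acc=(acc<<6)|0x06=0x546
Byte[6]=B8: continuation. acc=(acc<<6)|0x38=0x151B8
Completed: cp=U+151B8 (starts at byte 3)
Byte[7]=F0: 4-byte lead, need 3 cont bytes. acc=0x0
Byte[8]=9A: continuation. acc=(acc<<6)|0x1A=0x1A
Byte[9]=98: continuation. acc=(acc<<6)|0x18=0x698
Byte[10]=80: continuation. acc=(acc<<6)|0x00=0x1A600
Completed: cp=U+1A600 (starts at byte 7)
Byte[11]=E8: 3-byte lead, need 2 cont bytes. acc=0x8
Byte[12]=A9: continuation. acc=(acc<<6)|0x29=0x229
Byte[13]=BE: continuation. acc=(acc<<6)|0x3E=0x8A7E
Completed: cp=U+8A7E (starts at byte 11)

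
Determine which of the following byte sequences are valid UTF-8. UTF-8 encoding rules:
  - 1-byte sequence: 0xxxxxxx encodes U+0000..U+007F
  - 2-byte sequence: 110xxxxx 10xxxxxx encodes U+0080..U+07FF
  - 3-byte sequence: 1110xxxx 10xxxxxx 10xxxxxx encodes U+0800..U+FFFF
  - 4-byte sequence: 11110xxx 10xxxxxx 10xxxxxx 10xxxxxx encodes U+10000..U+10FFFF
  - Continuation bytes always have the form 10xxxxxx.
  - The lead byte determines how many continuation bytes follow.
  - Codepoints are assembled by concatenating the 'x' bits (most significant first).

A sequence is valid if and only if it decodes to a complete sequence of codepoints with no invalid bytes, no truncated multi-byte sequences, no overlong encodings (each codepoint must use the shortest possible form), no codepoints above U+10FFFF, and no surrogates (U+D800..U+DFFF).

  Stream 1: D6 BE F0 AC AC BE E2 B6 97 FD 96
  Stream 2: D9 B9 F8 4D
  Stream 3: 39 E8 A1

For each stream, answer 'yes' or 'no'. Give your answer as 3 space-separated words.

Answer: no no no

Derivation:
Stream 1: error at byte offset 9. INVALID
Stream 2: error at byte offset 2. INVALID
Stream 3: error at byte offset 3. INVALID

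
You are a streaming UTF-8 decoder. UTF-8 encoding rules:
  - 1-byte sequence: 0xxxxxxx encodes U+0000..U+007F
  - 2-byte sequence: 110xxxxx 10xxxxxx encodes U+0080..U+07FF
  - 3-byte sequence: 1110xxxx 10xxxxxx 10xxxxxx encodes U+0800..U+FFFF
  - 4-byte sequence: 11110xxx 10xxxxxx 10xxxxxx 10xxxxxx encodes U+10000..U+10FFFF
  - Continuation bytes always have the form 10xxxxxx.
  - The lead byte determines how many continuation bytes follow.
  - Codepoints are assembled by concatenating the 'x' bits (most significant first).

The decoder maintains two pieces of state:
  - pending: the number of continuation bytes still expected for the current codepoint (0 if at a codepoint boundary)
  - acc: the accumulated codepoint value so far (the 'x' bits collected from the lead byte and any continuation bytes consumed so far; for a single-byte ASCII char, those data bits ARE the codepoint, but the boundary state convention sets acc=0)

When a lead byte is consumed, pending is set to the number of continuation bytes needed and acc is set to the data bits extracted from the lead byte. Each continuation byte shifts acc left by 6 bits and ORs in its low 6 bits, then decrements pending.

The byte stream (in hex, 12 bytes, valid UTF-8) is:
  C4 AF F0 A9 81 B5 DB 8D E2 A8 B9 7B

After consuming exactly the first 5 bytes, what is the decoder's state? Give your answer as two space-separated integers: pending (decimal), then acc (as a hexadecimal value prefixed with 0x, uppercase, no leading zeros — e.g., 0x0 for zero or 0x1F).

Answer: 1 0xA41

Derivation:
Byte[0]=C4: 2-byte lead. pending=1, acc=0x4
Byte[1]=AF: continuation. acc=(acc<<6)|0x2F=0x12F, pending=0
Byte[2]=F0: 4-byte lead. pending=3, acc=0x0
Byte[3]=A9: continuation. acc=(acc<<6)|0x29=0x29, pending=2
Byte[4]=81: continuation. acc=(acc<<6)|0x01=0xA41, pending=1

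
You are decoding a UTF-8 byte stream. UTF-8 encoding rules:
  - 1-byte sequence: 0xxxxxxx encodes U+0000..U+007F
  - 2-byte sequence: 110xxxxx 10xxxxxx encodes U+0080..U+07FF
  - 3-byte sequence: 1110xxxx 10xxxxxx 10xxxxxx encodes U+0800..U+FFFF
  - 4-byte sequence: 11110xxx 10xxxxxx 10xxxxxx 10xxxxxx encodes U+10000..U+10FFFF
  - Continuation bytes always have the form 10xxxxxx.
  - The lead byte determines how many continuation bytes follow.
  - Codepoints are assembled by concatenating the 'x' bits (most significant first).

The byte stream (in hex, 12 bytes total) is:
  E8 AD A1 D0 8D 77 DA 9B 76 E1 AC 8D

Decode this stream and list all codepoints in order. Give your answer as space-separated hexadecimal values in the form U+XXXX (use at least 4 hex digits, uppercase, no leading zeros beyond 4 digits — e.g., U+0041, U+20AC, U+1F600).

Byte[0]=E8: 3-byte lead, need 2 cont bytes. acc=0x8
Byte[1]=AD: continuation. acc=(acc<<6)|0x2D=0x22D
Byte[2]=A1: continuation. acc=(acc<<6)|0x21=0x8B61
Completed: cp=U+8B61 (starts at byte 0)
Byte[3]=D0: 2-byte lead, need 1 cont bytes. acc=0x10
Byte[4]=8D: continuation. acc=(acc<<6)|0x0D=0x40D
Completed: cp=U+040D (starts at byte 3)
Byte[5]=77: 1-byte ASCII. cp=U+0077
Byte[6]=DA: 2-byte lead, need 1 cont bytes. acc=0x1A
Byte[7]=9B: continuation. acc=(acc<<6)|0x1B=0x69B
Completed: cp=U+069B (starts at byte 6)
Byte[8]=76: 1-byte ASCII. cp=U+0076
Byte[9]=E1: 3-byte lead, need 2 cont bytes. acc=0x1
Byte[10]=AC: continuation. acc=(acc<<6)|0x2C=0x6C
Byte[11]=8D: continuation. acc=(acc<<6)|0x0D=0x1B0D
Completed: cp=U+1B0D (starts at byte 9)

Answer: U+8B61 U+040D U+0077 U+069B U+0076 U+1B0D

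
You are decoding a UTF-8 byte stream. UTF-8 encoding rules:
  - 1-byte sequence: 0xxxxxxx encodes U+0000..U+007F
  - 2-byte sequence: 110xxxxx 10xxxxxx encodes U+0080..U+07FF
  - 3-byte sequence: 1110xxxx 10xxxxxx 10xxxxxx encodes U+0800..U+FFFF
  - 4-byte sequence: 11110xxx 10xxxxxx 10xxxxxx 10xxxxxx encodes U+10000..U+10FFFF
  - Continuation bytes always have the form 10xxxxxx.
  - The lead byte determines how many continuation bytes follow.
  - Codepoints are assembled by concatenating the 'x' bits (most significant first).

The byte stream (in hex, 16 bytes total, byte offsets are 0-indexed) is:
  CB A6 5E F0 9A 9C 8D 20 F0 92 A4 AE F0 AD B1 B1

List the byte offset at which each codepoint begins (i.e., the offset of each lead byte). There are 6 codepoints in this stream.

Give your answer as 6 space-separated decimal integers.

Answer: 0 2 3 7 8 12

Derivation:
Byte[0]=CB: 2-byte lead, need 1 cont bytes. acc=0xB
Byte[1]=A6: continuation. acc=(acc<<6)|0x26=0x2E6
Completed: cp=U+02E6 (starts at byte 0)
Byte[2]=5E: 1-byte ASCII. cp=U+005E
Byte[3]=F0: 4-byte lead, need 3 cont bytes. acc=0x0
Byte[4]=9A: continuation. acc=(acc<<6)|0x1A=0x1A
Byte[5]=9C: continuation. acc=(acc<<6)|0x1C=0x69C
Byte[6]=8D: continuation. acc=(acc<<6)|0x0D=0x1A70D
Completed: cp=U+1A70D (starts at byte 3)
Byte[7]=20: 1-byte ASCII. cp=U+0020
Byte[8]=F0: 4-byte lead, need 3 cont bytes. acc=0x0
Byte[9]=92: continuation. acc=(acc<<6)|0x12=0x12
Byte[10]=A4: continuation. acc=(acc<<6)|0x24=0x4A4
Byte[11]=AE: continuation. acc=(acc<<6)|0x2E=0x1292E
Completed: cp=U+1292E (starts at byte 8)
Byte[12]=F0: 4-byte lead, need 3 cont bytes. acc=0x0
Byte[13]=AD: continuation. acc=(acc<<6)|0x2D=0x2D
Byte[14]=B1: continuation. acc=(acc<<6)|0x31=0xB71
Byte[15]=B1: continuation. acc=(acc<<6)|0x31=0x2DC71
Completed: cp=U+2DC71 (starts at byte 12)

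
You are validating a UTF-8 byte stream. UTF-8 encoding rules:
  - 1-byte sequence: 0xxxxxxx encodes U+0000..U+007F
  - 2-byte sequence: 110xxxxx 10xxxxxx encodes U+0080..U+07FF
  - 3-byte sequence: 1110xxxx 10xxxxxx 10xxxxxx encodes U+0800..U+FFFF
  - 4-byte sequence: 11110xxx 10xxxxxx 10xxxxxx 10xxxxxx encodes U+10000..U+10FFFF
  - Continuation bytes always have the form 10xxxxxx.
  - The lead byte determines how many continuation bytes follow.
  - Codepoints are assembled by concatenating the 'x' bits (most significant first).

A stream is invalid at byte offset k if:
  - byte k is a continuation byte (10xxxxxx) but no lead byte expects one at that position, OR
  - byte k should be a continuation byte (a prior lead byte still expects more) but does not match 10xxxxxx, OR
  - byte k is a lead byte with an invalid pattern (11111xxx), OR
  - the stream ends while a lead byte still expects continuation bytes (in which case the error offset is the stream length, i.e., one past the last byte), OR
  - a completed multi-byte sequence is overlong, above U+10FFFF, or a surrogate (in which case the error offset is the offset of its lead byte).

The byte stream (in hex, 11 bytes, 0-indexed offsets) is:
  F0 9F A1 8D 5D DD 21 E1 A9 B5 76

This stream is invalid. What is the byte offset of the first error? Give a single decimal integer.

Answer: 6

Derivation:
Byte[0]=F0: 4-byte lead, need 3 cont bytes. acc=0x0
Byte[1]=9F: continuation. acc=(acc<<6)|0x1F=0x1F
Byte[2]=A1: continuation. acc=(acc<<6)|0x21=0x7E1
Byte[3]=8D: continuation. acc=(acc<<6)|0x0D=0x1F84D
Completed: cp=U+1F84D (starts at byte 0)
Byte[4]=5D: 1-byte ASCII. cp=U+005D
Byte[5]=DD: 2-byte lead, need 1 cont bytes. acc=0x1D
Byte[6]=21: expected 10xxxxxx continuation. INVALID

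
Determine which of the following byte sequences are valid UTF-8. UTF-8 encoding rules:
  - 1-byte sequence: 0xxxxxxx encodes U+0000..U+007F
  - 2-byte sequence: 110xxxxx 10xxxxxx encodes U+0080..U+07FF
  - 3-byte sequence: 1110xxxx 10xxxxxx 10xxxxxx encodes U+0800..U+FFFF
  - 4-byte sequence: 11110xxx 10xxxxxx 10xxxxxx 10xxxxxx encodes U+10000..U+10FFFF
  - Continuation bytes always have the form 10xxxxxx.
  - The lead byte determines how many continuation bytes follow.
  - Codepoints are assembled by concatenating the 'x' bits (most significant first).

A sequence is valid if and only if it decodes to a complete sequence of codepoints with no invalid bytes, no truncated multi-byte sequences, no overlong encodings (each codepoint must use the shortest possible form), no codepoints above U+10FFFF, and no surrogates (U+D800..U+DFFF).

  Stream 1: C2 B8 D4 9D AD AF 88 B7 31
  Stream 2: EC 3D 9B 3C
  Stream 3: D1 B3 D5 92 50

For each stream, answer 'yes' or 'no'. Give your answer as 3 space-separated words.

Stream 1: error at byte offset 4. INVALID
Stream 2: error at byte offset 1. INVALID
Stream 3: decodes cleanly. VALID

Answer: no no yes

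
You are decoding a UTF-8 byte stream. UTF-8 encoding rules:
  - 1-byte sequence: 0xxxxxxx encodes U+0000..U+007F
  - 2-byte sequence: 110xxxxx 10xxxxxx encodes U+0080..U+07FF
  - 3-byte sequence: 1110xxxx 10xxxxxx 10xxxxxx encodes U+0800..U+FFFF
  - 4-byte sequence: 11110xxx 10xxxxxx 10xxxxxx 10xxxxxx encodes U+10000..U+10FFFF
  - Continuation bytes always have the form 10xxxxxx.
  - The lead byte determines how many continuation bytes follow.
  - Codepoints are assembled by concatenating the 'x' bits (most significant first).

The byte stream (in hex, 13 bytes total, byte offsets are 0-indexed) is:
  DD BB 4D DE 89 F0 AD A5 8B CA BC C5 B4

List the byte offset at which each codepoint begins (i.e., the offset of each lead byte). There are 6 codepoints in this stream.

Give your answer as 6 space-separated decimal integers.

Byte[0]=DD: 2-byte lead, need 1 cont bytes. acc=0x1D
Byte[1]=BB: continuation. acc=(acc<<6)|0x3B=0x77B
Completed: cp=U+077B (starts at byte 0)
Byte[2]=4D: 1-byte ASCII. cp=U+004D
Byte[3]=DE: 2-byte lead, need 1 cont bytes. acc=0x1E
Byte[4]=89: continuation. acc=(acc<<6)|0x09=0x789
Completed: cp=U+0789 (starts at byte 3)
Byte[5]=F0: 4-byte lead, need 3 cont bytes. acc=0x0
Byte[6]=AD: continuation. acc=(acc<<6)|0x2D=0x2D
Byte[7]=A5: continuation. acc=(acc<<6)|0x25=0xB65
Byte[8]=8B: continuation. acc=(acc<<6)|0x0B=0x2D94B
Completed: cp=U+2D94B (starts at byte 5)
Byte[9]=CA: 2-byte lead, need 1 cont bytes. acc=0xA
Byte[10]=BC: continuation. acc=(acc<<6)|0x3C=0x2BC
Completed: cp=U+02BC (starts at byte 9)
Byte[11]=C5: 2-byte lead, need 1 cont bytes. acc=0x5
Byte[12]=B4: continuation. acc=(acc<<6)|0x34=0x174
Completed: cp=U+0174 (starts at byte 11)

Answer: 0 2 3 5 9 11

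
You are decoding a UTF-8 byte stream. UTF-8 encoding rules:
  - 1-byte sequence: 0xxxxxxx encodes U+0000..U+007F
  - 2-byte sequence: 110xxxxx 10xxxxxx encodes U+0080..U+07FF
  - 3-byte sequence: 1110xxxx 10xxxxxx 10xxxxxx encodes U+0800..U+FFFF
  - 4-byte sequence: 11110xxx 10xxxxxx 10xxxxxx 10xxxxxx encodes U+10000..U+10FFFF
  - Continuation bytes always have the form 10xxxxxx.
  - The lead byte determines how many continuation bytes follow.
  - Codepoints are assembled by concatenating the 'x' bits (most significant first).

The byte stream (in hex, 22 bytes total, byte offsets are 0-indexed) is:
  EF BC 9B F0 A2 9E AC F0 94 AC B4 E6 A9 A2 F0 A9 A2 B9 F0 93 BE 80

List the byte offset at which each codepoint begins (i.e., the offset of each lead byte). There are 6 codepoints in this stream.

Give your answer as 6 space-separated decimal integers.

Byte[0]=EF: 3-byte lead, need 2 cont bytes. acc=0xF
Byte[1]=BC: continuation. acc=(acc<<6)|0x3C=0x3FC
Byte[2]=9B: continuation. acc=(acc<<6)|0x1B=0xFF1B
Completed: cp=U+FF1B (starts at byte 0)
Byte[3]=F0: 4-byte lead, need 3 cont bytes. acc=0x0
Byte[4]=A2: continuation. acc=(acc<<6)|0x22=0x22
Byte[5]=9E: continuation. acc=(acc<<6)|0x1E=0x89E
Byte[6]=AC: continuation. acc=(acc<<6)|0x2C=0x227AC
Completed: cp=U+227AC (starts at byte 3)
Byte[7]=F0: 4-byte lead, need 3 cont bytes. acc=0x0
Byte[8]=94: continuation. acc=(acc<<6)|0x14=0x14
Byte[9]=AC: continuation. acc=(acc<<6)|0x2C=0x52C
Byte[10]=B4: continuation. acc=(acc<<6)|0x34=0x14B34
Completed: cp=U+14B34 (starts at byte 7)
Byte[11]=E6: 3-byte lead, need 2 cont bytes. acc=0x6
Byte[12]=A9: continuation. acc=(acc<<6)|0x29=0x1A9
Byte[13]=A2: continuation. acc=(acc<<6)|0x22=0x6A62
Completed: cp=U+6A62 (starts at byte 11)
Byte[14]=F0: 4-byte lead, need 3 cont bytes. acc=0x0
Byte[15]=A9: continuation. acc=(acc<<6)|0x29=0x29
Byte[16]=A2: continuation. acc=(acc<<6)|0x22=0xA62
Byte[17]=B9: continuation. acc=(acc<<6)|0x39=0x298B9
Completed: cp=U+298B9 (starts at byte 14)
Byte[18]=F0: 4-byte lead, need 3 cont bytes. acc=0x0
Byte[19]=93: continuation. acc=(acc<<6)|0x13=0x13
Byte[20]=BE: continuation. acc=(acc<<6)|0x3E=0x4FE
Byte[21]=80: continuation. acc=(acc<<6)|0x00=0x13F80
Completed: cp=U+13F80 (starts at byte 18)

Answer: 0 3 7 11 14 18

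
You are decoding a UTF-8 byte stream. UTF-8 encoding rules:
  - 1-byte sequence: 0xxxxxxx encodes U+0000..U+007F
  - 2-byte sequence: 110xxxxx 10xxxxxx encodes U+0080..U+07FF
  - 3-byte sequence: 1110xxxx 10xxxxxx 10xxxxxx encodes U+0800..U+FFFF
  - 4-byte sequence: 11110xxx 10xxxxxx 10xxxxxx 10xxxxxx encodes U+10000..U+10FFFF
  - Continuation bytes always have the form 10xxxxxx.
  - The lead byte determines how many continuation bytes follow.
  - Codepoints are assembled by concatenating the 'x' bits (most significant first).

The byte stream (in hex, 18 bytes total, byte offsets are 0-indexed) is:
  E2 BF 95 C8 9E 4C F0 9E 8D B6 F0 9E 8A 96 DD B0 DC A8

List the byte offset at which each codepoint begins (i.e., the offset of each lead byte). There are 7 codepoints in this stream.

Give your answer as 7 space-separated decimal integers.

Byte[0]=E2: 3-byte lead, need 2 cont bytes. acc=0x2
Byte[1]=BF: continuation. acc=(acc<<6)|0x3F=0xBF
Byte[2]=95: continuation. acc=(acc<<6)|0x15=0x2FD5
Completed: cp=U+2FD5 (starts at byte 0)
Byte[3]=C8: 2-byte lead, need 1 cont bytes. acc=0x8
Byte[4]=9E: continuation. acc=(acc<<6)|0x1E=0x21E
Completed: cp=U+021E (starts at byte 3)
Byte[5]=4C: 1-byte ASCII. cp=U+004C
Byte[6]=F0: 4-byte lead, need 3 cont bytes. acc=0x0
Byte[7]=9E: continuation. acc=(acc<<6)|0x1E=0x1E
Byte[8]=8D: continuation. acc=(acc<<6)|0x0D=0x78D
Byte[9]=B6: continuation. acc=(acc<<6)|0x36=0x1E376
Completed: cp=U+1E376 (starts at byte 6)
Byte[10]=F0: 4-byte lead, need 3 cont bytes. acc=0x0
Byte[11]=9E: continuation. acc=(acc<<6)|0x1E=0x1E
Byte[12]=8A: continuation. acc=(acc<<6)|0x0A=0x78A
Byte[13]=96: continuation. acc=(acc<<6)|0x16=0x1E296
Completed: cp=U+1E296 (starts at byte 10)
Byte[14]=DD: 2-byte lead, need 1 cont bytes. acc=0x1D
Byte[15]=B0: continuation. acc=(acc<<6)|0x30=0x770
Completed: cp=U+0770 (starts at byte 14)
Byte[16]=DC: 2-byte lead, need 1 cont bytes. acc=0x1C
Byte[17]=A8: continuation. acc=(acc<<6)|0x28=0x728
Completed: cp=U+0728 (starts at byte 16)

Answer: 0 3 5 6 10 14 16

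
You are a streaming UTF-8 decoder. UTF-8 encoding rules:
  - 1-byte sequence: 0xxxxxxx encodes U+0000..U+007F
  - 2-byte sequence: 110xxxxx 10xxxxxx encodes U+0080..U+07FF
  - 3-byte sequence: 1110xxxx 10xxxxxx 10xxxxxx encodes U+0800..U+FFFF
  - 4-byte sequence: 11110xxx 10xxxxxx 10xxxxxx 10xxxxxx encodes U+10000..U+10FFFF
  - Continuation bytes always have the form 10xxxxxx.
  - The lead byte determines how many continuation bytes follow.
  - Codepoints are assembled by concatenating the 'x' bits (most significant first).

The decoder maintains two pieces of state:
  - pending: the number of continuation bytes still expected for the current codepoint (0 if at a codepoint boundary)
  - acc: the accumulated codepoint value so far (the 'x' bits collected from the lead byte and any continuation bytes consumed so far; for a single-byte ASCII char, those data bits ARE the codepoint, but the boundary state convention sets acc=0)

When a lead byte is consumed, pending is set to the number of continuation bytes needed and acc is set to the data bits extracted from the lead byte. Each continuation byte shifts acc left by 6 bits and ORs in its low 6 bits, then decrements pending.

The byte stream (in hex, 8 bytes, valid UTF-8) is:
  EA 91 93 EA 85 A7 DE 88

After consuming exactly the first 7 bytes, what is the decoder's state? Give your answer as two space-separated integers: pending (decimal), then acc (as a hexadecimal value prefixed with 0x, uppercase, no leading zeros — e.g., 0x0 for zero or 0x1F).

Answer: 1 0x1E

Derivation:
Byte[0]=EA: 3-byte lead. pending=2, acc=0xA
Byte[1]=91: continuation. acc=(acc<<6)|0x11=0x291, pending=1
Byte[2]=93: continuation. acc=(acc<<6)|0x13=0xA453, pending=0
Byte[3]=EA: 3-byte lead. pending=2, acc=0xA
Byte[4]=85: continuation. acc=(acc<<6)|0x05=0x285, pending=1
Byte[5]=A7: continuation. acc=(acc<<6)|0x27=0xA167, pending=0
Byte[6]=DE: 2-byte lead. pending=1, acc=0x1E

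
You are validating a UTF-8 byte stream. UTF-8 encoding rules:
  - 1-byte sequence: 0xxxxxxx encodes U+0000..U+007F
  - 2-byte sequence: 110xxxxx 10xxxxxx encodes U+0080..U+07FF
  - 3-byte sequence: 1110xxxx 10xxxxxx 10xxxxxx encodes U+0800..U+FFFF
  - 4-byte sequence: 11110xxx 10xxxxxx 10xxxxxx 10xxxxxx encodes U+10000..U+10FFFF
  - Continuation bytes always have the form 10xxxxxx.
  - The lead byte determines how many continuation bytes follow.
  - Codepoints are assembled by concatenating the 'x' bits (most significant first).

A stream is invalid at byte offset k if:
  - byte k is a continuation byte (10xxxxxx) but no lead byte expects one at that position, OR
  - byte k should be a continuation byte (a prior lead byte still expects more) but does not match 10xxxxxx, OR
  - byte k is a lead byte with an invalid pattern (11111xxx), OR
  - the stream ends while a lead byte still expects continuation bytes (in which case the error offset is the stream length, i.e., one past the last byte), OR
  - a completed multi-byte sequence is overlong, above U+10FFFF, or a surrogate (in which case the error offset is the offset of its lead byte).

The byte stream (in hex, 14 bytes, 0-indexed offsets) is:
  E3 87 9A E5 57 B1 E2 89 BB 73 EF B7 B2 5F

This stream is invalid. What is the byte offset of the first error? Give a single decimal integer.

Byte[0]=E3: 3-byte lead, need 2 cont bytes. acc=0x3
Byte[1]=87: continuation. acc=(acc<<6)|0x07=0xC7
Byte[2]=9A: continuation. acc=(acc<<6)|0x1A=0x31DA
Completed: cp=U+31DA (starts at byte 0)
Byte[3]=E5: 3-byte lead, need 2 cont bytes. acc=0x5
Byte[4]=57: expected 10xxxxxx continuation. INVALID

Answer: 4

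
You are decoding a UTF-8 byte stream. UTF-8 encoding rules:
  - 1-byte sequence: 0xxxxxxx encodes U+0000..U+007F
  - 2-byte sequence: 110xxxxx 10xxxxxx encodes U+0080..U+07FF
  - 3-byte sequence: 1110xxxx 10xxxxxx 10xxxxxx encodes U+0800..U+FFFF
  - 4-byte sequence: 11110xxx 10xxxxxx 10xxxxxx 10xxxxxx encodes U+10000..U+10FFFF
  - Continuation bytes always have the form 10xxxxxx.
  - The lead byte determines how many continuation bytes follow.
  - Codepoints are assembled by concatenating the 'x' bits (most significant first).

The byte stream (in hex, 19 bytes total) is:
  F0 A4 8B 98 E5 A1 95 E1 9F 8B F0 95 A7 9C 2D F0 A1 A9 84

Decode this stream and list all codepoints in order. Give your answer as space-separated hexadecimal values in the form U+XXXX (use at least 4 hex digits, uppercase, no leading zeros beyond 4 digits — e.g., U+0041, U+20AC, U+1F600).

Answer: U+242D8 U+5855 U+17CB U+159DC U+002D U+21A44

Derivation:
Byte[0]=F0: 4-byte lead, need 3 cont bytes. acc=0x0
Byte[1]=A4: continuation. acc=(acc<<6)|0x24=0x24
Byte[2]=8B: continuation. acc=(acc<<6)|0x0B=0x90B
Byte[3]=98: continuation. acc=(acc<<6)|0x18=0x242D8
Completed: cp=U+242D8 (starts at byte 0)
Byte[4]=E5: 3-byte lead, need 2 cont bytes. acc=0x5
Byte[5]=A1: continuation. acc=(acc<<6)|0x21=0x161
Byte[6]=95: continuation. acc=(acc<<6)|0x15=0x5855
Completed: cp=U+5855 (starts at byte 4)
Byte[7]=E1: 3-byte lead, need 2 cont bytes. acc=0x1
Byte[8]=9F: continuation. acc=(acc<<6)|0x1F=0x5F
Byte[9]=8B: continuation. acc=(acc<<6)|0x0B=0x17CB
Completed: cp=U+17CB (starts at byte 7)
Byte[10]=F0: 4-byte lead, need 3 cont bytes. acc=0x0
Byte[11]=95: continuation. acc=(acc<<6)|0x15=0x15
Byte[12]=A7: continuation. acc=(acc<<6)|0x27=0x567
Byte[13]=9C: continuation. acc=(acc<<6)|0x1C=0x159DC
Completed: cp=U+159DC (starts at byte 10)
Byte[14]=2D: 1-byte ASCII. cp=U+002D
Byte[15]=F0: 4-byte lead, need 3 cont bytes. acc=0x0
Byte[16]=A1: continuation. acc=(acc<<6)|0x21=0x21
Byte[17]=A9: continuation. acc=(acc<<6)|0x29=0x869
Byte[18]=84: continuation. acc=(acc<<6)|0x04=0x21A44
Completed: cp=U+21A44 (starts at byte 15)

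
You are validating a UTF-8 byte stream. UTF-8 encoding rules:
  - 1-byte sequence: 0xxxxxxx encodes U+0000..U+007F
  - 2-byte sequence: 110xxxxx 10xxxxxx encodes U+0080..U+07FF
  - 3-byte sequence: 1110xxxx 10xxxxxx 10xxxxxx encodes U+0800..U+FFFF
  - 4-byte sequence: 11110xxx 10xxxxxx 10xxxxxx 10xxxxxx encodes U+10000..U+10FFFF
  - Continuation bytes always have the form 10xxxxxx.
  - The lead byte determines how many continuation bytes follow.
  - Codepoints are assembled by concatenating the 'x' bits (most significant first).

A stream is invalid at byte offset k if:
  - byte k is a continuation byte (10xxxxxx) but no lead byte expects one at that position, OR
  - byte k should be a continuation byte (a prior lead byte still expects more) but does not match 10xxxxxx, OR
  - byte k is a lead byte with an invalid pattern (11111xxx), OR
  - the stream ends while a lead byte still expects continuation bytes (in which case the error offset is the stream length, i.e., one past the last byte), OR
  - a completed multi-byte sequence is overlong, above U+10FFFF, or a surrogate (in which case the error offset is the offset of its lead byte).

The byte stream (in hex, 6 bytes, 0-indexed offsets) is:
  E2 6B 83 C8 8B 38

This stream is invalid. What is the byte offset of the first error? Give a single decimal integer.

Byte[0]=E2: 3-byte lead, need 2 cont bytes. acc=0x2
Byte[1]=6B: expected 10xxxxxx continuation. INVALID

Answer: 1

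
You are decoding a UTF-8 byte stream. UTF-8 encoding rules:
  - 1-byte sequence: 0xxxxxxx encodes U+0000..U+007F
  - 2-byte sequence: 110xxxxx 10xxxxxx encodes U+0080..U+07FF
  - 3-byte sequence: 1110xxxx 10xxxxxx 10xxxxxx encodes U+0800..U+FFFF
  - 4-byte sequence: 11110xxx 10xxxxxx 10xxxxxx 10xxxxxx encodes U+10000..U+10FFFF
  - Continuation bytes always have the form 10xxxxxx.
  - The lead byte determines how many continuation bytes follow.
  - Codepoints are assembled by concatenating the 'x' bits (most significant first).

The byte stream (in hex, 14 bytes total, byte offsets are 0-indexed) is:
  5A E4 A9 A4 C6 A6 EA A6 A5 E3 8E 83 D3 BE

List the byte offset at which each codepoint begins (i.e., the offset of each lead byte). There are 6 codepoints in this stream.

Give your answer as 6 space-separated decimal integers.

Answer: 0 1 4 6 9 12

Derivation:
Byte[0]=5A: 1-byte ASCII. cp=U+005A
Byte[1]=E4: 3-byte lead, need 2 cont bytes. acc=0x4
Byte[2]=A9: continuation. acc=(acc<<6)|0x29=0x129
Byte[3]=A4: continuation. acc=(acc<<6)|0x24=0x4A64
Completed: cp=U+4A64 (starts at byte 1)
Byte[4]=C6: 2-byte lead, need 1 cont bytes. acc=0x6
Byte[5]=A6: continuation. acc=(acc<<6)|0x26=0x1A6
Completed: cp=U+01A6 (starts at byte 4)
Byte[6]=EA: 3-byte lead, need 2 cont bytes. acc=0xA
Byte[7]=A6: continuation. acc=(acc<<6)|0x26=0x2A6
Byte[8]=A5: continuation. acc=(acc<<6)|0x25=0xA9A5
Completed: cp=U+A9A5 (starts at byte 6)
Byte[9]=E3: 3-byte lead, need 2 cont bytes. acc=0x3
Byte[10]=8E: continuation. acc=(acc<<6)|0x0E=0xCE
Byte[11]=83: continuation. acc=(acc<<6)|0x03=0x3383
Completed: cp=U+3383 (starts at byte 9)
Byte[12]=D3: 2-byte lead, need 1 cont bytes. acc=0x13
Byte[13]=BE: continuation. acc=(acc<<6)|0x3E=0x4FE
Completed: cp=U+04FE (starts at byte 12)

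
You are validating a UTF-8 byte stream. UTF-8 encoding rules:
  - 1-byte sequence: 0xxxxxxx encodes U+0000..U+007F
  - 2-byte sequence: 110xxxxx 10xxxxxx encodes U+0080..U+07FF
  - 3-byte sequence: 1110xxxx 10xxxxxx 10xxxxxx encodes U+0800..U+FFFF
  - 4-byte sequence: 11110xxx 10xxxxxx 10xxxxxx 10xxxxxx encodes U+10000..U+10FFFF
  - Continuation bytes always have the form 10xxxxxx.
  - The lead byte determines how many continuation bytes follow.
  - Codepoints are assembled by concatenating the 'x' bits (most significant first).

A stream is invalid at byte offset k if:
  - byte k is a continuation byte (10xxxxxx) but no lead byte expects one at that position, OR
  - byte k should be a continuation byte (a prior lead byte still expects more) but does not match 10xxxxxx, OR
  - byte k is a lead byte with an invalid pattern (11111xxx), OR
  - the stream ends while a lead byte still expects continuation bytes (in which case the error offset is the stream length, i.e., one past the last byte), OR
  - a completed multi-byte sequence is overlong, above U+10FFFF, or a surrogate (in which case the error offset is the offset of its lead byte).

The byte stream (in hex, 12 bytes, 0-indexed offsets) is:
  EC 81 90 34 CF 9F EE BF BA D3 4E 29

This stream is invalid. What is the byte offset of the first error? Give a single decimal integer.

Answer: 10

Derivation:
Byte[0]=EC: 3-byte lead, need 2 cont bytes. acc=0xC
Byte[1]=81: continuation. acc=(acc<<6)|0x01=0x301
Byte[2]=90: continuation. acc=(acc<<6)|0x10=0xC050
Completed: cp=U+C050 (starts at byte 0)
Byte[3]=34: 1-byte ASCII. cp=U+0034
Byte[4]=CF: 2-byte lead, need 1 cont bytes. acc=0xF
Byte[5]=9F: continuation. acc=(acc<<6)|0x1F=0x3DF
Completed: cp=U+03DF (starts at byte 4)
Byte[6]=EE: 3-byte lead, need 2 cont bytes. acc=0xE
Byte[7]=BF: continuation. acc=(acc<<6)|0x3F=0x3BF
Byte[8]=BA: continuation. acc=(acc<<6)|0x3A=0xEFFA
Completed: cp=U+EFFA (starts at byte 6)
Byte[9]=D3: 2-byte lead, need 1 cont bytes. acc=0x13
Byte[10]=4E: expected 10xxxxxx continuation. INVALID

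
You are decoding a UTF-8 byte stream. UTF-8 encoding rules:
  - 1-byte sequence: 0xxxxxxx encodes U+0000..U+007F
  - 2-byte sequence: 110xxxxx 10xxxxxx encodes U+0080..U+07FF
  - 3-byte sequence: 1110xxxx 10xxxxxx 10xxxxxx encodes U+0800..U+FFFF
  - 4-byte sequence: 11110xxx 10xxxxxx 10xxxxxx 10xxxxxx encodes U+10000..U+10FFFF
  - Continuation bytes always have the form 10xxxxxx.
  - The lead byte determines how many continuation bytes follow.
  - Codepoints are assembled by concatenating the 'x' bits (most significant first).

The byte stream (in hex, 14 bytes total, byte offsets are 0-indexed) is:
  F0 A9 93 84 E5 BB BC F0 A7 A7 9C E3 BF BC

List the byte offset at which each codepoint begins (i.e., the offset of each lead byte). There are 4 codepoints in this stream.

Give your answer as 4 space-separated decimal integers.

Answer: 0 4 7 11

Derivation:
Byte[0]=F0: 4-byte lead, need 3 cont bytes. acc=0x0
Byte[1]=A9: continuation. acc=(acc<<6)|0x29=0x29
Byte[2]=93: continuation. acc=(acc<<6)|0x13=0xA53
Byte[3]=84: continuation. acc=(acc<<6)|0x04=0x294C4
Completed: cp=U+294C4 (starts at byte 0)
Byte[4]=E5: 3-byte lead, need 2 cont bytes. acc=0x5
Byte[5]=BB: continuation. acc=(acc<<6)|0x3B=0x17B
Byte[6]=BC: continuation. acc=(acc<<6)|0x3C=0x5EFC
Completed: cp=U+5EFC (starts at byte 4)
Byte[7]=F0: 4-byte lead, need 3 cont bytes. acc=0x0
Byte[8]=A7: continuation. acc=(acc<<6)|0x27=0x27
Byte[9]=A7: continuation. acc=(acc<<6)|0x27=0x9E7
Byte[10]=9C: continuation. acc=(acc<<6)|0x1C=0x279DC
Completed: cp=U+279DC (starts at byte 7)
Byte[11]=E3: 3-byte lead, need 2 cont bytes. acc=0x3
Byte[12]=BF: continuation. acc=(acc<<6)|0x3F=0xFF
Byte[13]=BC: continuation. acc=(acc<<6)|0x3C=0x3FFC
Completed: cp=U+3FFC (starts at byte 11)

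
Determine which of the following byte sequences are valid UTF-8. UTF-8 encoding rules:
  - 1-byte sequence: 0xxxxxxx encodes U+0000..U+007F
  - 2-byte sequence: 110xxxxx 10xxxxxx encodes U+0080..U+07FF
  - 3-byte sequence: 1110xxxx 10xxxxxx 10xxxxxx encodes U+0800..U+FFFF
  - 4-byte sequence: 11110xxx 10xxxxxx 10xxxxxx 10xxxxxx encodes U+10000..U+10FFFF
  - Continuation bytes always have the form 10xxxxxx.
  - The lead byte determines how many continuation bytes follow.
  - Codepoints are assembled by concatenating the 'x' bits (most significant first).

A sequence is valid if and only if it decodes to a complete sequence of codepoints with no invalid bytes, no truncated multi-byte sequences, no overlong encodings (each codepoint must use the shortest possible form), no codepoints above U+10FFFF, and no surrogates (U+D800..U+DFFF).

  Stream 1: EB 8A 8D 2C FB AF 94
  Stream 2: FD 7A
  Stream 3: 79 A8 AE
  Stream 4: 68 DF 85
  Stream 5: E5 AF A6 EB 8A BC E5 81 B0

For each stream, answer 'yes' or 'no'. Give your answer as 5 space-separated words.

Stream 1: error at byte offset 4. INVALID
Stream 2: error at byte offset 0. INVALID
Stream 3: error at byte offset 1. INVALID
Stream 4: decodes cleanly. VALID
Stream 5: decodes cleanly. VALID

Answer: no no no yes yes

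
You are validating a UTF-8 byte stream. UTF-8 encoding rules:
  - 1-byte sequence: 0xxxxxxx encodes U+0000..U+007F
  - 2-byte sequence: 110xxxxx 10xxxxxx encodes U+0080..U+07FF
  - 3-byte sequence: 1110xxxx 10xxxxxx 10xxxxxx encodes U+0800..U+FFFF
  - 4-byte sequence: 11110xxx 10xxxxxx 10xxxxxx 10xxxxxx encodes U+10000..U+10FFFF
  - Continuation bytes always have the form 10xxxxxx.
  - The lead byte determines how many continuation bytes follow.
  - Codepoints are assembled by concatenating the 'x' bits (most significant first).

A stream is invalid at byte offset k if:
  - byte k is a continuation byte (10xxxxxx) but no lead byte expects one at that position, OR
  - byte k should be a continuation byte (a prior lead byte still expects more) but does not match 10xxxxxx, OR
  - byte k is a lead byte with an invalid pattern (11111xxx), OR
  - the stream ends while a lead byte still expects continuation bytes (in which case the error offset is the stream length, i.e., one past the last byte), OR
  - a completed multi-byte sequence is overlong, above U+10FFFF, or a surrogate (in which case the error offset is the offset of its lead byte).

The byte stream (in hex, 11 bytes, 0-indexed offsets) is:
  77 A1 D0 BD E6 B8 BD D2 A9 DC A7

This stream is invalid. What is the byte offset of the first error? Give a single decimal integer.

Byte[0]=77: 1-byte ASCII. cp=U+0077
Byte[1]=A1: INVALID lead byte (not 0xxx/110x/1110/11110)

Answer: 1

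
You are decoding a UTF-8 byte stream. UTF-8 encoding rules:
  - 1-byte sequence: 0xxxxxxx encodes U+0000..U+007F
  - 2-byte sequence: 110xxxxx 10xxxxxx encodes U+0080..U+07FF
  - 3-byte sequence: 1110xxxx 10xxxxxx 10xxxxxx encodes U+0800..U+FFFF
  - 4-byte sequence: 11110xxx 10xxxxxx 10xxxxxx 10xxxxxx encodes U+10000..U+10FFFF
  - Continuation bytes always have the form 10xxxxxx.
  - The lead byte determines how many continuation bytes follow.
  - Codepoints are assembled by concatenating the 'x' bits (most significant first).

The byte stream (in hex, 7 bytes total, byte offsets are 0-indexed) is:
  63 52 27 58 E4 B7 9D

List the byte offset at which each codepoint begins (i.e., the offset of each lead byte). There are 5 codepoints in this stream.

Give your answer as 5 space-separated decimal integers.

Answer: 0 1 2 3 4

Derivation:
Byte[0]=63: 1-byte ASCII. cp=U+0063
Byte[1]=52: 1-byte ASCII. cp=U+0052
Byte[2]=27: 1-byte ASCII. cp=U+0027
Byte[3]=58: 1-byte ASCII. cp=U+0058
Byte[4]=E4: 3-byte lead, need 2 cont bytes. acc=0x4
Byte[5]=B7: continuation. acc=(acc<<6)|0x37=0x137
Byte[6]=9D: continuation. acc=(acc<<6)|0x1D=0x4DDD
Completed: cp=U+4DDD (starts at byte 4)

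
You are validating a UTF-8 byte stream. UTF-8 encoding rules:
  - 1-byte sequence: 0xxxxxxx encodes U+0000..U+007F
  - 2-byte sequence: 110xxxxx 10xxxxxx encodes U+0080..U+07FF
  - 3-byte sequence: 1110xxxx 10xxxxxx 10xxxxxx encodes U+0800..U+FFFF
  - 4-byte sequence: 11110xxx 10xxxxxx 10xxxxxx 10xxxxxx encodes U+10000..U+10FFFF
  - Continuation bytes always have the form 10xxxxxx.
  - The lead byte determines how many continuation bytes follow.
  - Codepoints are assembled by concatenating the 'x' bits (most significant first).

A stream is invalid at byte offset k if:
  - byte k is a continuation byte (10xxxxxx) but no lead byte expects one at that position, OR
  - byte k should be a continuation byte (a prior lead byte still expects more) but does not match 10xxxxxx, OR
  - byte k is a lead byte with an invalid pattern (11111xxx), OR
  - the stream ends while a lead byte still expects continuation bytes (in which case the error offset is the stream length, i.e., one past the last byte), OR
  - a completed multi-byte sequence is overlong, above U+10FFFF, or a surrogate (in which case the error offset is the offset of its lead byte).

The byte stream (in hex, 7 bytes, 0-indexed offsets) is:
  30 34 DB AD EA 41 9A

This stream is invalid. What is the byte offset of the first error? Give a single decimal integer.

Answer: 5

Derivation:
Byte[0]=30: 1-byte ASCII. cp=U+0030
Byte[1]=34: 1-byte ASCII. cp=U+0034
Byte[2]=DB: 2-byte lead, need 1 cont bytes. acc=0x1B
Byte[3]=AD: continuation. acc=(acc<<6)|0x2D=0x6ED
Completed: cp=U+06ED (starts at byte 2)
Byte[4]=EA: 3-byte lead, need 2 cont bytes. acc=0xA
Byte[5]=41: expected 10xxxxxx continuation. INVALID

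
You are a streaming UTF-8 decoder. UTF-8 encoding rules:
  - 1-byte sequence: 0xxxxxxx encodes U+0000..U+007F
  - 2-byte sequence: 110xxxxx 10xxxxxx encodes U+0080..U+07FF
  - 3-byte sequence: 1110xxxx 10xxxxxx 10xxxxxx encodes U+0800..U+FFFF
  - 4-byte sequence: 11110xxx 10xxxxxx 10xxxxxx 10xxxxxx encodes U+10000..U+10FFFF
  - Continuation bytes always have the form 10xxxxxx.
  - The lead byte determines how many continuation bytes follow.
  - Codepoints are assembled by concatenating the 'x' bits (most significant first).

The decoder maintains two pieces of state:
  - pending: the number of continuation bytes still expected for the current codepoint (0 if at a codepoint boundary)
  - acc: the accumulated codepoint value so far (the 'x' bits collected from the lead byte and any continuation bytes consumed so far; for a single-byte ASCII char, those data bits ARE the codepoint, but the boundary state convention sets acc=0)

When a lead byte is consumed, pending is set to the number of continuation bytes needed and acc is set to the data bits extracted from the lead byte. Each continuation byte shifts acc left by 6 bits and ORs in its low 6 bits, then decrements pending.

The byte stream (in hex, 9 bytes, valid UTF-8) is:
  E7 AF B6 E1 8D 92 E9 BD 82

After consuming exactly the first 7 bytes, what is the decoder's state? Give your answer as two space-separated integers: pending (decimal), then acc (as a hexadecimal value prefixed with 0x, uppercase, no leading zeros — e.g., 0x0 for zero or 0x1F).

Byte[0]=E7: 3-byte lead. pending=2, acc=0x7
Byte[1]=AF: continuation. acc=(acc<<6)|0x2F=0x1EF, pending=1
Byte[2]=B6: continuation. acc=(acc<<6)|0x36=0x7BF6, pending=0
Byte[3]=E1: 3-byte lead. pending=2, acc=0x1
Byte[4]=8D: continuation. acc=(acc<<6)|0x0D=0x4D, pending=1
Byte[5]=92: continuation. acc=(acc<<6)|0x12=0x1352, pending=0
Byte[6]=E9: 3-byte lead. pending=2, acc=0x9

Answer: 2 0x9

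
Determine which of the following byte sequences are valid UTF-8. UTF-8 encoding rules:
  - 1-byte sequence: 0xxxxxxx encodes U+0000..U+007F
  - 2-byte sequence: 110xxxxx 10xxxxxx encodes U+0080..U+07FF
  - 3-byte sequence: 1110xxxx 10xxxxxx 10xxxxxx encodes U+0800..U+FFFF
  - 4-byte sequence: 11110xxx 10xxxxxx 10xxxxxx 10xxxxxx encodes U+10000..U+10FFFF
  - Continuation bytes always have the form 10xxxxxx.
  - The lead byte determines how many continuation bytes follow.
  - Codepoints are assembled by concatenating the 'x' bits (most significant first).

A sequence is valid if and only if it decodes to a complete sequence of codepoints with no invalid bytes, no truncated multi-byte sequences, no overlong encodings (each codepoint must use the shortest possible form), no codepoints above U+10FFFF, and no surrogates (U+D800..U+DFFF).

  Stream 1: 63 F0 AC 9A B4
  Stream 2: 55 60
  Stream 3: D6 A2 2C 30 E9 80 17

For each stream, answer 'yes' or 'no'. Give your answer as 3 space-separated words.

Stream 1: decodes cleanly. VALID
Stream 2: decodes cleanly. VALID
Stream 3: error at byte offset 6. INVALID

Answer: yes yes no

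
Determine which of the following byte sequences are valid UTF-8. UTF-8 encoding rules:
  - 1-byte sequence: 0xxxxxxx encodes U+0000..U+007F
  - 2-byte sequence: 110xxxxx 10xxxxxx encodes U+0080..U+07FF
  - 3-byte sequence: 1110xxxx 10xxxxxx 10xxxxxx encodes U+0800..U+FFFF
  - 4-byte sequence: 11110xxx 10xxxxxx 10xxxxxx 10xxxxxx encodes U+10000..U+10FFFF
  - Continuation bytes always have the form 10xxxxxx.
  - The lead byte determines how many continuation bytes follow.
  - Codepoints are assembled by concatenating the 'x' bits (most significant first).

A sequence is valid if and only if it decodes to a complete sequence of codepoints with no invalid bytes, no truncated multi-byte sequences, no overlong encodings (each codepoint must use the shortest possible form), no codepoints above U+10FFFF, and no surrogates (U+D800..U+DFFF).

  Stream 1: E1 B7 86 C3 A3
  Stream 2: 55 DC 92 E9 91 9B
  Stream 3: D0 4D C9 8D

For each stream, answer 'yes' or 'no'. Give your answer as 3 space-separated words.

Answer: yes yes no

Derivation:
Stream 1: decodes cleanly. VALID
Stream 2: decodes cleanly. VALID
Stream 3: error at byte offset 1. INVALID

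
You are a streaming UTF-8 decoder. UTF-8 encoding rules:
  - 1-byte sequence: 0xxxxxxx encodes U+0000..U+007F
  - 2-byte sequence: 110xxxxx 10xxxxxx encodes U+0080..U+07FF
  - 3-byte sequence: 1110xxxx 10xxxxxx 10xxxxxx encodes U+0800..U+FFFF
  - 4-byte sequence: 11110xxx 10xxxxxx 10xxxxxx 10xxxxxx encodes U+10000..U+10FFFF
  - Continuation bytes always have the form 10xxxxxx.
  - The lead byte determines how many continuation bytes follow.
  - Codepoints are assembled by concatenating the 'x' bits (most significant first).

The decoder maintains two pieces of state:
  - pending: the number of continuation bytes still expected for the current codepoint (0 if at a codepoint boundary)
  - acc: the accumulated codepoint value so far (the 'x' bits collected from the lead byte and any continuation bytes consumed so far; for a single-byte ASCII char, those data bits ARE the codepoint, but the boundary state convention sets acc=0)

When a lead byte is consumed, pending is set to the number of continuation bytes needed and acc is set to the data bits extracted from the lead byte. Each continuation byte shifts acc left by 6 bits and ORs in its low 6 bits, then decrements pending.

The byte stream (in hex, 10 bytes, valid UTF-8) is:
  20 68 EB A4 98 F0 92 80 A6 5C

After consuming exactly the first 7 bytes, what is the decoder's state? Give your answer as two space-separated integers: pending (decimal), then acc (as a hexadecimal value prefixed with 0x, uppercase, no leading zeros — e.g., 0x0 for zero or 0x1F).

Byte[0]=20: 1-byte. pending=0, acc=0x0
Byte[1]=68: 1-byte. pending=0, acc=0x0
Byte[2]=EB: 3-byte lead. pending=2, acc=0xB
Byte[3]=A4: continuation. acc=(acc<<6)|0x24=0x2E4, pending=1
Byte[4]=98: continuation. acc=(acc<<6)|0x18=0xB918, pending=0
Byte[5]=F0: 4-byte lead. pending=3, acc=0x0
Byte[6]=92: continuation. acc=(acc<<6)|0x12=0x12, pending=2

Answer: 2 0x12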